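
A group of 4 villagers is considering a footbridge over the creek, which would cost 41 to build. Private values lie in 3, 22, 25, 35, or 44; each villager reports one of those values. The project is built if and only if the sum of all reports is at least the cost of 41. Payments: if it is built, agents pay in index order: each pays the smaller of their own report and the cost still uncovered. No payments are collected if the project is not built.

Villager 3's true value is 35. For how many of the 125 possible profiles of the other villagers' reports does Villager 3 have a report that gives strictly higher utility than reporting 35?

Others report (3, 3, 22): truth gives 0; report 22 gives 13 > 0. Violating.
Others report (3, 3, 25): truth gives 0; report 22 gives 13 > 0. Violating.
Others report (3, 3, 35): truth gives 0; report 3 gives 32 > 0. Violating.
Others report (3, 3, 44): truth gives 0; report 3 gives 32 > 0. Violating.
Others report (3, 3, 3): truth gives 0; no alternative beats it.
Others report (3, 22, 3): truth gives 19; no alternative beats it.
(Checking all 125 profiles: 20 have a profitable deviation, 105 do not.)

20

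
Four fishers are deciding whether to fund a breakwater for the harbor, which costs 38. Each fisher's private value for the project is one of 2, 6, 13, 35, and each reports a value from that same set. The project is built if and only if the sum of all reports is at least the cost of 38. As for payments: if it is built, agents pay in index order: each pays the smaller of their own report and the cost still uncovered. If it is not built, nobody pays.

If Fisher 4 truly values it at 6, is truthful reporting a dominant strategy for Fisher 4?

Check each profile of the others' reports and compare truth against every alternative report.
Others report (2, 2, 35): truth gives 6, best alternative gives 6.
Others report (2, 6, 35): truth gives 6, best alternative gives 6.
Others report (2, 13, 35): truth gives 6, best alternative gives 6.
Others report (2, 35, 2): truth gives 6, best alternative gives 6.
Others report (2, 35, 6): truth gives 6, best alternative gives 6.
Others report (2, 35, 13): truth gives 6, best alternative gives 6.
(Remaining 58 profiles checked similarly; truth is weakly best in each.)
In every case the truthful report is at least as good as any alternative, so it is a dominant strategy.

Yes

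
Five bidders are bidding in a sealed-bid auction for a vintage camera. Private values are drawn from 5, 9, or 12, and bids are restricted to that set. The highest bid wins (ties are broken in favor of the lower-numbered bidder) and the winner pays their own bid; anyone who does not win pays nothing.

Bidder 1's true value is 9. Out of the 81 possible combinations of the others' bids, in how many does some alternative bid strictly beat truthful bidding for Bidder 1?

1

Others bid (5, 5, 5, 5): truth gives 0; bid 5 gives 4 > 0. Violating.
Others bid (5, 5, 5, 9): truth gives 0; no alternative beats it.
Others bid (5, 5, 5, 12): truth gives 0; no alternative beats it.
(Checking all 81 profiles: 1 has a profitable deviation, 80 do not.)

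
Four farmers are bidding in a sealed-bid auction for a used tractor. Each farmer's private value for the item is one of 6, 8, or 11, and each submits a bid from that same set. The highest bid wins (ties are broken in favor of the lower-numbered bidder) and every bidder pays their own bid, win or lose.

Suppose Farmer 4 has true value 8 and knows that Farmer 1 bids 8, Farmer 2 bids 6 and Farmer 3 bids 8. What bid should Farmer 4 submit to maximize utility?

Bid 6: loses but pays 6, utility -6.
Bid 8: loses but pays 8, utility -8.
Bid 11: wins, pays 11, utility 8 - 11 = -3.
The best choice is 11 with utility -3.

11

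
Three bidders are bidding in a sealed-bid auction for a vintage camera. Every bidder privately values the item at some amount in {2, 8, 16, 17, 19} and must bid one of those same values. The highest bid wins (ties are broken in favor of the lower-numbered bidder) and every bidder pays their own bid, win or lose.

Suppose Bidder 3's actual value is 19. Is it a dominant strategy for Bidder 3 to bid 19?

Consider the case where Bidder 1 bids 2 and Bidder 2 bids 2.
Truthful bid 19: wins, pays 19, utility 19 - 19 = 0.
Bid 8 instead: wins, pays 8, utility 19 - 8 = 11.
Since 11 > 0, bidding 8 is strictly better here, so truthful bidding is not dominant.

No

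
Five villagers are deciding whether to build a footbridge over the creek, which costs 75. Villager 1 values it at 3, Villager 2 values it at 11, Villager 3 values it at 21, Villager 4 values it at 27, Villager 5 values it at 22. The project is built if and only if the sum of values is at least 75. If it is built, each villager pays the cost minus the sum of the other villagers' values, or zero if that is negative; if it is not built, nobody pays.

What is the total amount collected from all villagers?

45

Total value 84 ≥ cost 75, so it is built.
Villager 1: others sum to 81; max(0, 75 - 81) = 0.
Villager 2: others sum to 73; max(0, 75 - 73) = 2.
Villager 3: others sum to 63; max(0, 75 - 63) = 12.
Villager 4: others sum to 57; max(0, 75 - 57) = 18.
Villager 5: others sum to 62; max(0, 75 - 62) = 13.
Total collected = 0 + 2 + 12 + 18 + 13 = 45.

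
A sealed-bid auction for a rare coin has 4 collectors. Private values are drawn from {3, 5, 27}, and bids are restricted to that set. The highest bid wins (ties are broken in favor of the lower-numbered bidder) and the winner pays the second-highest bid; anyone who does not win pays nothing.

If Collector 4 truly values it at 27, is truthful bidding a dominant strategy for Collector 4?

Yes

Check each profile of the others' bids and compare truth against every alternative bid.
Others bid (3, 3, 5): truth gives 22, best alternative gives 0.
Others bid (3, 5, 3): truth gives 22, best alternative gives 0.
Others bid (3, 5, 5): truth gives 22, best alternative gives 0.
Others bid (5, 3, 3): truth gives 22, best alternative gives 0.
Others bid (5, 3, 5): truth gives 22, best alternative gives 0.
Others bid (5, 5, 3): truth gives 22, best alternative gives 0.
(Remaining 21 profiles checked similarly; truth is weakly best in each.)
In every case the truthful bid is at least as good as any alternative, so it is a dominant strategy.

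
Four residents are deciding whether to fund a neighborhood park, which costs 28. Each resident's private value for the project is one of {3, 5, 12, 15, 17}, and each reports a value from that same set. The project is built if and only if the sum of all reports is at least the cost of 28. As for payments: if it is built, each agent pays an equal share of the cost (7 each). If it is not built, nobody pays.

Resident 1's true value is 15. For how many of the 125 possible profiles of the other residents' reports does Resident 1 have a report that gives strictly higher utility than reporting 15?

3

Others report (3, 3, 5): truth gives 0; report 17 gives 8 > 0. Violating.
Others report (3, 5, 3): truth gives 0; report 17 gives 8 > 0. Violating.
Others report (5, 3, 3): truth gives 0; report 17 gives 8 > 0. Violating.
Others report (3, 3, 3): truth gives 0; no alternative beats it.
Others report (3, 3, 12): truth gives 8; no alternative beats it.
(Checking all 125 profiles: 3 have a profitable deviation, 122 do not.)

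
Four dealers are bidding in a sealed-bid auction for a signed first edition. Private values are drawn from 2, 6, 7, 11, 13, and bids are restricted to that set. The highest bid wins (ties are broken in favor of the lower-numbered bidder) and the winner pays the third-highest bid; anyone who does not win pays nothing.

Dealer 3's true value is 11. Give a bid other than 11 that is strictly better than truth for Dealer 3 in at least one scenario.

13

Suppose Dealer 1 bids 2, Dealer 2 bids 2 and Dealer 4 bids 13.
Bid 11: loses, pays 0, utility 0.
Bid 13: wins, pays 2, utility 11 - 2 = 9.
So bidding 13 beats truth here (9 > 0).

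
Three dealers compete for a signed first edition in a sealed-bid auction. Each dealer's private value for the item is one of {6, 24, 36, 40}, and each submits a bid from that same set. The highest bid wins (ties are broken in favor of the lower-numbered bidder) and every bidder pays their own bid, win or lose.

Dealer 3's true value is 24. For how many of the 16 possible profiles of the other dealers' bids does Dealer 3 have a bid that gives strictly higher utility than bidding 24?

15

Others bid (6, 24): truth gives -24; bid 6 gives -6 > -24. Violating.
Others bid (6, 36): truth gives -24; bid 6 gives -6 > -24. Violating.
Others bid (6, 40): truth gives -24; bid 6 gives -6 > -24. Violating.
Others bid (24, 6): truth gives -24; bid 6 gives -6 > -24. Violating.
Others bid (6, 6): truth gives 0; no alternative beats it.
(Checking all 16 profiles: 15 have a profitable deviation, 1 does not.)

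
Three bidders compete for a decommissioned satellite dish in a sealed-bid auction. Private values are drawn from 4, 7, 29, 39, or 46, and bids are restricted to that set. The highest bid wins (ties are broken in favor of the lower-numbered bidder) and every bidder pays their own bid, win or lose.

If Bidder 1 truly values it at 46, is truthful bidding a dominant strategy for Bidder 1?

Consider the case where Bidder 2 bids 4 and Bidder 3 bids 4.
Truthful bid 46: wins, pays 46, utility 46 - 46 = 0.
Bid 4 instead: wins, pays 4, utility 46 - 4 = 42.
Since 42 > 0, bidding 4 is strictly better here, so truthful bidding is not dominant.

No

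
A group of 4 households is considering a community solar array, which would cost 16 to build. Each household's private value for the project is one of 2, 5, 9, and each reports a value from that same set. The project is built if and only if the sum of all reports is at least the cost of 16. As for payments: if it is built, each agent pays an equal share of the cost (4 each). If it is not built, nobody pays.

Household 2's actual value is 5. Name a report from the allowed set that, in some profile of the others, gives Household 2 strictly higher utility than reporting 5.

9

Suppose Household 1 reports 2, Household 3 reports 2 and Household 4 reports 5.
Report 5: project not built, utility 0.
Report 9: project built, pays 4, utility 5 - 4 = 1.
So reporting 9 beats truth here (1 > 0).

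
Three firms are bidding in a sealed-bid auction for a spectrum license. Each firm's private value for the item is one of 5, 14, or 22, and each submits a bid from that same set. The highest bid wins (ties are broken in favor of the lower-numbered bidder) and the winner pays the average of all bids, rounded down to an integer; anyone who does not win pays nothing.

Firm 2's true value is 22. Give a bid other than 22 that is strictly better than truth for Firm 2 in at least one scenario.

Suppose Firm 1 bids 5 and Firm 3 bids 5.
Bid 22: wins, pays 10, utility 22 - 10 = 12.
Bid 14: wins, pays 8, utility 22 - 8 = 14.
So bidding 14 beats truth here (14 > 12).

14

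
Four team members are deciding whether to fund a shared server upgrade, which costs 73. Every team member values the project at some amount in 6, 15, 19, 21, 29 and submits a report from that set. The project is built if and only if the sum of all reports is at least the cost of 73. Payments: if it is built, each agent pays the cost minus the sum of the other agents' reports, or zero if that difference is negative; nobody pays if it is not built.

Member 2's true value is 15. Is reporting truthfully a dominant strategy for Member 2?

Check each profile of the others' reports and compare truth against every alternative report.
Others report (15, 29, 29): truth gives 15, best alternative gives 15.
Others report (19, 29, 29): truth gives 15, best alternative gives 15.
Others report (21, 29, 29): truth gives 15, best alternative gives 15.
Others report (29, 15, 29): truth gives 15, best alternative gives 15.
Others report (29, 19, 29): truth gives 15, best alternative gives 15.
Others report (29, 21, 29): truth gives 15, best alternative gives 15.
(Remaining 119 profiles checked similarly; truth is weakly best in each.)
In every case the truthful report is at least as good as any alternative, so it is a dominant strategy.

Yes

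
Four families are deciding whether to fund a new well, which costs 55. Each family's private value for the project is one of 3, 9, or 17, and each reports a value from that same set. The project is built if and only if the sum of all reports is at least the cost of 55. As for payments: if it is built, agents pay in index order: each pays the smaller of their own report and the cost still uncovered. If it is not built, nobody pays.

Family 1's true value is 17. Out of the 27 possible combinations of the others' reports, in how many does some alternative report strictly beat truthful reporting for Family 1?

1

Others report (17, 17, 17): truth gives 0; report 9 gives 8 > 0. Violating.
Others report (3, 3, 3): truth gives 0; no alternative beats it.
Others report (3, 3, 9): truth gives 0; no alternative beats it.
(Checking all 27 profiles: 1 has a profitable deviation, 26 do not.)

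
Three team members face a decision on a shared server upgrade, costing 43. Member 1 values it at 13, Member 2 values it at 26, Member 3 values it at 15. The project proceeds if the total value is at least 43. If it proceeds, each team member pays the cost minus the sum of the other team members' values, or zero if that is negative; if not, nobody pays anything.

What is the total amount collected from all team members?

Total value 54 ≥ cost 43, so it is built.
Member 1: others sum to 41; max(0, 43 - 41) = 2.
Member 2: others sum to 28; max(0, 43 - 28) = 15.
Member 3: others sum to 39; max(0, 43 - 39) = 4.
Total collected = 2 + 15 + 4 = 21.

21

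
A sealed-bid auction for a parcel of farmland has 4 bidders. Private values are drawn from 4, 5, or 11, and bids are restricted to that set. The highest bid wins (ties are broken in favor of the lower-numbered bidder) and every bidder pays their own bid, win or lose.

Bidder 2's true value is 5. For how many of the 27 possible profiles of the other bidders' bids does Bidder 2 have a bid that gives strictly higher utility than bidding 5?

Others bid (4, 4, 11): truth gives -5; bid 4 gives -4 > -5. Violating.
Others bid (4, 5, 11): truth gives -5; bid 4 gives -4 > -5. Violating.
Others bid (4, 11, 4): truth gives -5; bid 4 gives -4 > -5. Violating.
Others bid (4, 11, 5): truth gives -5; bid 4 gives -4 > -5. Violating.
Others bid (4, 4, 4): truth gives 0; no alternative beats it.
Others bid (4, 4, 5): truth gives 0; no alternative beats it.
(Checking all 27 profiles: 23 have a profitable deviation, 4 do not.)

23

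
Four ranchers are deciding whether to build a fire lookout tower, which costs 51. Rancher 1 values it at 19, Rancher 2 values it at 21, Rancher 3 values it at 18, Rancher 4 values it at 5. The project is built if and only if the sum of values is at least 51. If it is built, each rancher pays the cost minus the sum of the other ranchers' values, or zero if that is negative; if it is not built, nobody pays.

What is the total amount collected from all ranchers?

22

Total value 63 ≥ cost 51, so it is built.
Rancher 1: others sum to 44; max(0, 51 - 44) = 7.
Rancher 2: others sum to 42; max(0, 51 - 42) = 9.
Rancher 3: others sum to 45; max(0, 51 - 45) = 6.
Rancher 4: others sum to 58; max(0, 51 - 58) = 0.
Total collected = 7 + 9 + 6 + 0 = 22.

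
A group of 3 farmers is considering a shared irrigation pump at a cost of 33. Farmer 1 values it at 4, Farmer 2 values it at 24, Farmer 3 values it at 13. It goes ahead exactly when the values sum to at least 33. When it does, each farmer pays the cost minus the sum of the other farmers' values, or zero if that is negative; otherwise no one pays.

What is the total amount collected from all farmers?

21

Total value 41 ≥ cost 33, so it is built.
Farmer 1: others sum to 37; max(0, 33 - 37) = 0.
Farmer 2: others sum to 17; max(0, 33 - 17) = 16.
Farmer 3: others sum to 28; max(0, 33 - 28) = 5.
Total collected = 0 + 16 + 5 = 21.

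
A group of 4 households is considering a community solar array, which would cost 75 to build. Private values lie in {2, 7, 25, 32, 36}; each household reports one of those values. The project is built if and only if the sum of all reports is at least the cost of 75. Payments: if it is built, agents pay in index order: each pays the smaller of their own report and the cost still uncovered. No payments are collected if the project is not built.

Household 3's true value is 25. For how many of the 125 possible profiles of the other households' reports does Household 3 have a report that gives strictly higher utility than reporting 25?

Others report (2, 32, 36): truth gives 0; report 7 gives 18 > 0. Violating.
Others report (2, 36, 32): truth gives 0; report 7 gives 18 > 0. Violating.
Others report (2, 36, 36): truth gives 0; report 2 gives 23 > 0. Violating.
Others report (7, 25, 36): truth gives 0; report 7 gives 18 > 0. Violating.
Others report (2, 2, 2): truth gives 0; no alternative beats it.
Others report (2, 2, 7): truth gives 0; no alternative beats it.
(Checking all 125 profiles: 52 have a profitable deviation, 73 do not.)

52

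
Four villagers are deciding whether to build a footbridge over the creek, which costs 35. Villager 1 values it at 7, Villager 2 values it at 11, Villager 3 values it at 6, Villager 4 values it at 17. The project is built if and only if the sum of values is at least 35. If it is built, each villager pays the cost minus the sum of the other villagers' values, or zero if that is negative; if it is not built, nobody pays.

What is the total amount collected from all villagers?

17

Total value 41 ≥ cost 35, so it is built.
Villager 1: others sum to 34; max(0, 35 - 34) = 1.
Villager 2: others sum to 30; max(0, 35 - 30) = 5.
Villager 3: others sum to 35; max(0, 35 - 35) = 0.
Villager 4: others sum to 24; max(0, 35 - 24) = 11.
Total collected = 1 + 5 + 0 + 11 = 17.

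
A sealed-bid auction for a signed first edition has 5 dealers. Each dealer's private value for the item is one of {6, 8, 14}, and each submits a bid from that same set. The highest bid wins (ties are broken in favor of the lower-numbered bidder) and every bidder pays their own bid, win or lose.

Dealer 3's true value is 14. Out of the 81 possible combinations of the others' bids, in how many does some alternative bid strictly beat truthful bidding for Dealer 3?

Others bid (6, 6, 6, 6): truth gives 0; bid 8 gives 6 > 0. Violating.
Others bid (6, 6, 6, 8): truth gives 0; bid 8 gives 6 > 0. Violating.
Others bid (6, 6, 8, 6): truth gives 0; bid 8 gives 6 > 0. Violating.
Others bid (6, 6, 8, 8): truth gives 0; bid 8 gives 6 > 0. Violating.
Others bid (6, 6, 6, 14): truth gives 0; no alternative beats it.
Others bid (6, 6, 8, 14): truth gives 0; no alternative beats it.
(Checking all 81 profiles: 49 have a profitable deviation, 32 do not.)

49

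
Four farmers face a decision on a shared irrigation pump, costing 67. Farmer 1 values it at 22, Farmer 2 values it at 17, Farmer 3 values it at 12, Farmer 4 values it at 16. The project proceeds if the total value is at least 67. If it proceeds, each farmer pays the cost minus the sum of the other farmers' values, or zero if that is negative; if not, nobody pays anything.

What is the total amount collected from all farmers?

Total value 67 ≥ cost 67, so it is built.
Farmer 1: others sum to 45; max(0, 67 - 45) = 22.
Farmer 2: others sum to 50; max(0, 67 - 50) = 17.
Farmer 3: others sum to 55; max(0, 67 - 55) = 12.
Farmer 4: others sum to 51; max(0, 67 - 51) = 16.
Total collected = 22 + 17 + 12 + 16 = 67.

67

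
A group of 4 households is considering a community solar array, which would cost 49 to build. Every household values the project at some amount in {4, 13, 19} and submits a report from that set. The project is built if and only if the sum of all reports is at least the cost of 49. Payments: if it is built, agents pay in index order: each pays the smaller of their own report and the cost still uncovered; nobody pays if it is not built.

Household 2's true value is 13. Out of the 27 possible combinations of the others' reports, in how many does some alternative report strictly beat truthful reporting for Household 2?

Others report (13, 13, 19): truth gives 0; report 4 gives 9 > 0. Violating.
Others report (13, 19, 13): truth gives 0; report 4 gives 9 > 0. Violating.
Others report (13, 19, 19): truth gives 0; report 4 gives 9 > 0. Violating.
Others report (19, 13, 13): truth gives 0; report 4 gives 9 > 0. Violating.
Others report (4, 4, 4): truth gives 0; no alternative beats it.
Others report (4, 4, 13): truth gives 0; no alternative beats it.
(Checking all 27 profiles: 7 have a profitable deviation, 20 do not.)

7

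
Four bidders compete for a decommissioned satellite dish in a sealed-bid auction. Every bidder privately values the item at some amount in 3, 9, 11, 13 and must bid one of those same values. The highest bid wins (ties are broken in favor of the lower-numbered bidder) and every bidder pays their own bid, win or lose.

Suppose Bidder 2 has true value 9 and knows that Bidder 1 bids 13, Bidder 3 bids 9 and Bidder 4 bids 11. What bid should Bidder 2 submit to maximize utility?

3

Bid 3: loses but pays 3, utility -3.
Bid 9: loses but pays 9, utility -9.
Bid 11: loses but pays 11, utility -11.
Bid 13: loses but pays 13, utility -13.
The best choice is 3 with utility -3.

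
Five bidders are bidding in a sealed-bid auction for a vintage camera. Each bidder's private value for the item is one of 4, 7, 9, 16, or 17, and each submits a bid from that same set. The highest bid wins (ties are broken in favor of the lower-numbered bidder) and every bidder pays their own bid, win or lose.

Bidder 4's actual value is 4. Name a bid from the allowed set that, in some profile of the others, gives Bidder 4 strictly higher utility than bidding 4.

7

Suppose Bidder 1 bids 4, Bidder 2 bids 4, Bidder 3 bids 4 and Bidder 5 bids 4.
Bid 4: loses but pays 4, utility -4.
Bid 7: wins, pays 7, utility 4 - 7 = -3.
So bidding 7 beats truth here (-3 > -4).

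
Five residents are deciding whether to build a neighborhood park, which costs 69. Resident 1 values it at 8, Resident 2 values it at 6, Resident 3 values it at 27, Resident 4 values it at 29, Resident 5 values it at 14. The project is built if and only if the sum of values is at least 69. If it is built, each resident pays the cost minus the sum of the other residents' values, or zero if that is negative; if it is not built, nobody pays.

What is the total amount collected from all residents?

Total value 84 ≥ cost 69, so it is built.
Resident 1: others sum to 76; max(0, 69 - 76) = 0.
Resident 2: others sum to 78; max(0, 69 - 78) = 0.
Resident 3: others sum to 57; max(0, 69 - 57) = 12.
Resident 4: others sum to 55; max(0, 69 - 55) = 14.
Resident 5: others sum to 70; max(0, 69 - 70) = 0.
Total collected = 0 + 0 + 12 + 14 + 0 = 26.

26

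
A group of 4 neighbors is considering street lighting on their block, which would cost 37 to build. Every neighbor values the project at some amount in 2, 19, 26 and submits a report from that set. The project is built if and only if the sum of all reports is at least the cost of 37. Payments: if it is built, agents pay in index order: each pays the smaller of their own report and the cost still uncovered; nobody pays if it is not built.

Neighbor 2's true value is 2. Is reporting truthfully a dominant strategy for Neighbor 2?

Check each profile of the others' reports and compare truth against every alternative report.
Others report (2, 2, 19): truth gives 0, best alternative gives -17.
Others report (2, 2, 26): truth gives 0, best alternative gives -17.
Others report (2, 19, 2): truth gives 0, best alternative gives -17.
Others report (2, 19, 19): truth gives 0, best alternative gives -17.
Others report (2, 19, 26): truth gives 0, best alternative gives -17.
Others report (2, 26, 2): truth gives 0, best alternative gives -17.
(Remaining 21 profiles checked similarly; truth is weakly best in each.)
In every case the truthful report is at least as good as any alternative, so it is a dominant strategy.

Yes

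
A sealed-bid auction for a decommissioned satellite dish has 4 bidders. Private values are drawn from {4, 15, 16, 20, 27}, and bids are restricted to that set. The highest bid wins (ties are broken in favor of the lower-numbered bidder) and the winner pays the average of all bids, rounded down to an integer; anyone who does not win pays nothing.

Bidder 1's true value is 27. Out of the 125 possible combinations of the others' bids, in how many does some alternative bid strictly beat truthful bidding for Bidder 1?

Others bid (4, 4, 4): truth gives 18; bid 4 gives 23 > 18. Violating.
Others bid (4, 4, 15): truth gives 15; bid 15 gives 18 > 15. Violating.
Others bid (4, 4, 16): truth gives 15; bid 16 gives 17 > 15. Violating.
Others bid (4, 4, 20): truth gives 14; bid 20 gives 15 > 14. Violating.
Others bid (4, 4, 27): truth gives 12; no alternative beats it.
Others bid (4, 15, 27): truth gives 9; no alternative beats it.
(Checking all 125 profiles: 64 have a profitable deviation, 61 do not.)

64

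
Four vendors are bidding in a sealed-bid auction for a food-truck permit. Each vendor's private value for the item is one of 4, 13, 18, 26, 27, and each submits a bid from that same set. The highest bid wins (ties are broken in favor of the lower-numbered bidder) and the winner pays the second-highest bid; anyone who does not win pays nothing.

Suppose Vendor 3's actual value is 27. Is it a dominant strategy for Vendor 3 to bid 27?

Check each profile of the others' bids and compare truth against every alternative bid.
Others bid (4, 26, 4): truth gives 1, best alternative gives 0.
Others bid (4, 26, 13): truth gives 1, best alternative gives 0.
Others bid (4, 26, 18): truth gives 1, best alternative gives 0.
Others bid (4, 26, 26): truth gives 1, best alternative gives 0.
Others bid (13, 26, 4): truth gives 1, best alternative gives 0.
Others bid (13, 26, 13): truth gives 1, best alternative gives 0.
(Remaining 119 profiles checked similarly; truth is weakly best in each.)
In every case the truthful bid is at least as good as any alternative, so it is a dominant strategy.

Yes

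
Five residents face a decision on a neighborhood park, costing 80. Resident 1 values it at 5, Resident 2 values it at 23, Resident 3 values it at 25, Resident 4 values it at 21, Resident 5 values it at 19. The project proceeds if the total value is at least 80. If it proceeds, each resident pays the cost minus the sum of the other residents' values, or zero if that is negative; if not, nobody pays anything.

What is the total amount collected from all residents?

Total value 93 ≥ cost 80, so it is built.
Resident 1: others sum to 88; max(0, 80 - 88) = 0.
Resident 2: others sum to 70; max(0, 80 - 70) = 10.
Resident 3: others sum to 68; max(0, 80 - 68) = 12.
Resident 4: others sum to 72; max(0, 80 - 72) = 8.
Resident 5: others sum to 74; max(0, 80 - 74) = 6.
Total collected = 0 + 10 + 12 + 8 + 6 = 36.

36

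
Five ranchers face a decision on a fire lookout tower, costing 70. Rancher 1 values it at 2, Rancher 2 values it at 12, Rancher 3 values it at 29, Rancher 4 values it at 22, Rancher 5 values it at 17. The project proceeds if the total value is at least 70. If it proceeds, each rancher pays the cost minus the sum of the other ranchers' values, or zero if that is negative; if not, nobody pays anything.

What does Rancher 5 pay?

Total value 82 ≥ cost 70, so the project is built.
The other ranchers' values sum to 65.
Cost minus that sum is 70 - 65 = 5.

5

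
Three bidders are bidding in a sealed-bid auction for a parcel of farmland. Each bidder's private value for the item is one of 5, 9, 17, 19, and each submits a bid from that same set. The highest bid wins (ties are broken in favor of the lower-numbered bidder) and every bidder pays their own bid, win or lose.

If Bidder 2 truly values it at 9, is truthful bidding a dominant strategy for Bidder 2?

No

Consider the case where Bidder 1 bids 5 and Bidder 3 bids 17.
Truthful bid 9: loses but pays 9, utility -9.
Bid 5 instead: loses but pays 5, utility -5.
Since -5 > -9, bidding 5 is strictly better here, so truthful bidding is not dominant.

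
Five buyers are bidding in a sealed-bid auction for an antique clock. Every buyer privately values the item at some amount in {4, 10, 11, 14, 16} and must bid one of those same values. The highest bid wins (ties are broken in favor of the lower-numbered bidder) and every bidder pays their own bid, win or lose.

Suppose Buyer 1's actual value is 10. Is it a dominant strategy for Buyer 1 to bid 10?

No

Consider the case where Buyer 2 bids 4, Buyer 3 bids 4, Buyer 4 bids 4 and Buyer 5 bids 4.
Truthful bid 10: wins, pays 10, utility 10 - 10 = 0.
Bid 4 instead: wins, pays 4, utility 10 - 4 = 6.
Since 6 > 0, bidding 4 is strictly better here, so truthful bidding is not dominant.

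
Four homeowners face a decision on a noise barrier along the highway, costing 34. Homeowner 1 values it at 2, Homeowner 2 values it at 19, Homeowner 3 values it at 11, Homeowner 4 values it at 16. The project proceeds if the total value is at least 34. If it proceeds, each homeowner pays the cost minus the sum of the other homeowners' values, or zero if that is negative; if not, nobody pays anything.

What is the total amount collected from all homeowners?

7

Total value 48 ≥ cost 34, so it is built.
Homeowner 1: others sum to 46; max(0, 34 - 46) = 0.
Homeowner 2: others sum to 29; max(0, 34 - 29) = 5.
Homeowner 3: others sum to 37; max(0, 34 - 37) = 0.
Homeowner 4: others sum to 32; max(0, 34 - 32) = 2.
Total collected = 0 + 5 + 0 + 2 = 7.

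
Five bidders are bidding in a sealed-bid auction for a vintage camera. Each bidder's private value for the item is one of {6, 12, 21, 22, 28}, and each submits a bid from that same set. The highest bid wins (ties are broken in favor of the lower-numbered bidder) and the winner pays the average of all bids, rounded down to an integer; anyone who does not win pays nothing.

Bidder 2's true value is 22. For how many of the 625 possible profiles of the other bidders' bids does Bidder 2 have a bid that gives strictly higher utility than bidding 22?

209

Others bid (6, 6, 6, 6): truth gives 13; bid 12 gives 15 > 13. Violating.
Others bid (6, 6, 6, 12): truth gives 12; bid 12 gives 14 > 12. Violating.
Others bid (6, 6, 6, 28): truth gives 0; bid 28 gives 8 > 0. Violating.
Others bid (6, 6, 12, 6): truth gives 12; bid 12 gives 14 > 12. Violating.
Others bid (6, 6, 6, 21): truth gives 10; no alternative beats it.
Others bid (6, 6, 6, 22): truth gives 10; no alternative beats it.
(Checking all 625 profiles: 209 have a profitable deviation, 416 do not.)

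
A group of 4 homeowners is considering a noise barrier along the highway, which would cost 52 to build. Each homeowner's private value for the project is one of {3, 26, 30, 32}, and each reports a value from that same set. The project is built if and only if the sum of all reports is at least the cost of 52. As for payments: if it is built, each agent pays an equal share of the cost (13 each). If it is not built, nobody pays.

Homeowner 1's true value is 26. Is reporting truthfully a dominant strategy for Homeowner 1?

Yes

Check each profile of the others' reports and compare truth against every alternative report.
Others report (3, 3, 26): truth gives 13, best alternative gives 13.
Others report (3, 3, 30): truth gives 13, best alternative gives 13.
Others report (3, 3, 32): truth gives 13, best alternative gives 13.
Others report (3, 26, 3): truth gives 13, best alternative gives 13.
Others report (3, 26, 26): truth gives 13, best alternative gives 13.
Others report (3, 26, 30): truth gives 13, best alternative gives 13.
(Remaining 58 profiles checked similarly; truth is weakly best in each.)
In every case the truthful report is at least as good as any alternative, so it is a dominant strategy.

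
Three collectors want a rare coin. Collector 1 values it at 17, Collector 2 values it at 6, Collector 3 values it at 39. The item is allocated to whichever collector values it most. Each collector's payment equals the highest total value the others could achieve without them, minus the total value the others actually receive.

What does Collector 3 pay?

Collector 3 has the highest value and receives the item.
Without Collector 3, the item would go to the next-highest value, 17, so the others could achieve 17.
With Collector 3 present and winning, the others receive nothing, so their total is 0.
Payment = 17 - 0 = 17.

17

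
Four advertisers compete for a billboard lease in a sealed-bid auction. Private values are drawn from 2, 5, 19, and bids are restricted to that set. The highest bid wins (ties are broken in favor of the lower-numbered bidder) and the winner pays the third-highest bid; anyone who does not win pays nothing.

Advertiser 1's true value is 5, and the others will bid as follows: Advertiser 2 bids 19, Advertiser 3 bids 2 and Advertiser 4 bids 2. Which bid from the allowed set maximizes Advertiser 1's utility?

19

Bid 2: loses, pays 0, utility 0.
Bid 5: loses, pays 0, utility 0.
Bid 19: wins, pays 2, utility 5 - 2 = 3.
The best choice is 19 with utility 3.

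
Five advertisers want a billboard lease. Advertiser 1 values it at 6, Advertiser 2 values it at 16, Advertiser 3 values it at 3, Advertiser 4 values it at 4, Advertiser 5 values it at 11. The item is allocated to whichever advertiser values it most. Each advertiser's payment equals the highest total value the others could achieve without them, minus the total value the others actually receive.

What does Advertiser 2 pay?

Advertiser 2 has the highest value and receives the item.
Without Advertiser 2, the item would go to the next-highest value, 11, so the others could achieve 11.
With Advertiser 2 present and winning, the others receive nothing, so their total is 0.
Payment = 11 - 0 = 11.

11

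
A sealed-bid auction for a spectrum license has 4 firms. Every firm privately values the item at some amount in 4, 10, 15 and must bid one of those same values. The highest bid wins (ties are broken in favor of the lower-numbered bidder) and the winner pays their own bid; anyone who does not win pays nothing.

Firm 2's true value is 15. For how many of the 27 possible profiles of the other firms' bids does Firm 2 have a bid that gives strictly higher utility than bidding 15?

Others bid (4, 4, 4): truth gives 0; bid 10 gives 5 > 0. Violating.
Others bid (4, 4, 10): truth gives 0; bid 10 gives 5 > 0. Violating.
Others bid (4, 10, 4): truth gives 0; bid 10 gives 5 > 0. Violating.
Others bid (4, 10, 10): truth gives 0; bid 10 gives 5 > 0. Violating.
Others bid (4, 4, 15): truth gives 0; no alternative beats it.
Others bid (4, 10, 15): truth gives 0; no alternative beats it.
(Checking all 27 profiles: 4 have a profitable deviation, 23 do not.)

4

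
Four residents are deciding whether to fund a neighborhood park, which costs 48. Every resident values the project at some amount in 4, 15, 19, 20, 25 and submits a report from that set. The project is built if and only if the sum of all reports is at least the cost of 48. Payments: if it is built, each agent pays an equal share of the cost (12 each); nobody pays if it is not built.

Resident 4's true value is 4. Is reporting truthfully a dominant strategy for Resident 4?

Yes

Check each profile of the others' reports and compare truth against every alternative report.
Others report (4, 4, 25): truth gives 0, best alternative gives -8.
Others report (4, 15, 15): truth gives 0, best alternative gives -8.
Others report (4, 15, 19): truth gives 0, best alternative gives -8.
Others report (4, 15, 20): truth gives 0, best alternative gives -8.
Others report (4, 19, 15): truth gives 0, best alternative gives -8.
Others report (4, 19, 19): truth gives 0, best alternative gives -8.
(Remaining 119 profiles checked similarly; truth is weakly best in each.)
In every case the truthful report is at least as good as any alternative, so it is a dominant strategy.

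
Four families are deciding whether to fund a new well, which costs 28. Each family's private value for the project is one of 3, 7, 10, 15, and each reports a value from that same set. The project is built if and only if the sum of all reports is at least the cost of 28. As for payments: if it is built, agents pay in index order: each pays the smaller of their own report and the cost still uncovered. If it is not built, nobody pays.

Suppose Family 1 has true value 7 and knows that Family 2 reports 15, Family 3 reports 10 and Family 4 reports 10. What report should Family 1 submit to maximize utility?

Report 3: project built, pays 3, utility 7 - 3 = 4.
Report 7: project built, pays 7, utility 7 - 7 = 0.
Report 10: project built, pays 10, utility 7 - 10 = -3.
Report 15: project built, pays 15, utility 7 - 15 = -8.
The best choice is 3 with utility 4.

3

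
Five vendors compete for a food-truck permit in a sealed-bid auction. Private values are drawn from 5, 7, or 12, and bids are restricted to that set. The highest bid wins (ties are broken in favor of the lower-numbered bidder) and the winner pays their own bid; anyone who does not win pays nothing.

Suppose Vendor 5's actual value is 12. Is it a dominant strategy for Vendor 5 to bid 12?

No

Consider the case where Vendor 1 bids 5, Vendor 2 bids 5, Vendor 3 bids 5 and Vendor 4 bids 5.
Truthful bid 12: wins, pays 12, utility 12 - 12 = 0.
Bid 7 instead: wins, pays 7, utility 12 - 7 = 5.
Since 5 > 0, bidding 7 is strictly better here, so truthful bidding is not dominant.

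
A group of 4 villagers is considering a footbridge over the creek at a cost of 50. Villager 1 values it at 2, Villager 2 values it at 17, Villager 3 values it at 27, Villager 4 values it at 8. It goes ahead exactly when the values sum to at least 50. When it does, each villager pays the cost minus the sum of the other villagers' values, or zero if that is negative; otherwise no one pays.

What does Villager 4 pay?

Total value 54 ≥ cost 50, so the project is built.
The other villagers' values sum to 46.
Cost minus that sum is 50 - 46 = 4.

4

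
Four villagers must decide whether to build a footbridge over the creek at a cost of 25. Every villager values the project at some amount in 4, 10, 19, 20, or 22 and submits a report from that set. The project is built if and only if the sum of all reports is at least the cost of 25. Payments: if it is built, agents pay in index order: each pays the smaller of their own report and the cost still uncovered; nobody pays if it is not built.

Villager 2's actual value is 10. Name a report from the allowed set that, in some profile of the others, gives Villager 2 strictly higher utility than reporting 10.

4

Suppose Villager 1 reports 4, Villager 3 reports 4 and Villager 4 reports 19.
Report 10: project built, pays 10, utility 10 - 10 = 0.
Report 4: project built, pays 4, utility 10 - 4 = 6.
So reporting 4 beats truth here (6 > 0).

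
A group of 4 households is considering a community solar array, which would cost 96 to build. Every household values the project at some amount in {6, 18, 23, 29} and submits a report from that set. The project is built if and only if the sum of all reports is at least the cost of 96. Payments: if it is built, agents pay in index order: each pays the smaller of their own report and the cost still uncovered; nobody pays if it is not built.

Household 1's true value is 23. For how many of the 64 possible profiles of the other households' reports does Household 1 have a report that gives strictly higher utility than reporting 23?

Others report (23, 29, 29): truth gives 0; report 18 gives 5 > 0. Violating.
Others report (29, 23, 29): truth gives 0; report 18 gives 5 > 0. Violating.
Others report (29, 29, 23): truth gives 0; report 18 gives 5 > 0. Violating.
Others report (29, 29, 29): truth gives 0; report 18 gives 5 > 0. Violating.
Others report (6, 6, 6): truth gives 0; no alternative beats it.
Others report (6, 6, 18): truth gives 0; no alternative beats it.
(Checking all 64 profiles: 4 have a profitable deviation, 60 do not.)

4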